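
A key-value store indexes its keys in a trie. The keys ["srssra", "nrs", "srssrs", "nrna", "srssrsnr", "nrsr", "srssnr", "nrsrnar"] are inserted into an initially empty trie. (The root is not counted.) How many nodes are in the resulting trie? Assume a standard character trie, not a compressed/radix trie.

Trie structure (* marks end of a word):
(root)
├─ n
│  └─ r
│     ├─ n
│     │  └─ a *
│     └─ s *
│        └─ r *
│           └─ n
│              └─ a
│                 └─ r *
└─ s
   └─ r
      └─ s
         └─ s
            ├─ n
            │  └─ r *
            └─ r
               ├─ a *
               └─ s *
                  └─ n
                     └─ r *
Counting every labelled node above: 20.

20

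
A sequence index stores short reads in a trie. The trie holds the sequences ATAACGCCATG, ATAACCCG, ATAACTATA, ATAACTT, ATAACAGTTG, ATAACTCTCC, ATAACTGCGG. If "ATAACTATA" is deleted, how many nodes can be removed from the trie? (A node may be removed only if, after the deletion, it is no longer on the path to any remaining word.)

3

A node on "ATAACTATA"'s path can go only if nothing else ends at it or branches off below it.
The suffix "ATA" (3 nodes) is used only by "ATAACTATA"; the node for "ATAACT" still has the child "T", so pruning stops there.
Nodes removed: 3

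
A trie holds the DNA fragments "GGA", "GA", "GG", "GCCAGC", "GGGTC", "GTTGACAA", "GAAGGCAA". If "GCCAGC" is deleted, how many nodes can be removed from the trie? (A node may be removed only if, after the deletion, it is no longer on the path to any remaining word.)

A node on "GCCAGC"'s path can go only if nothing else ends at it or branches off below it.
The suffix "CCAGC" (5 nodes) is used only by "GCCAGC"; the node for "G" still has the child "G", so pruning stops there.
Nodes removed: 5

5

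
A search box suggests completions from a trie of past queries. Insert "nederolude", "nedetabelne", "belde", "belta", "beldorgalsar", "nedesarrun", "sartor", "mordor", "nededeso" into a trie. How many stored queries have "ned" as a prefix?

4

Traverse to the node for "ned", then collect every word in that subtree.
Words under "ned": nededeso, nederolude, nedesarrun, nedetabelne
Count: 4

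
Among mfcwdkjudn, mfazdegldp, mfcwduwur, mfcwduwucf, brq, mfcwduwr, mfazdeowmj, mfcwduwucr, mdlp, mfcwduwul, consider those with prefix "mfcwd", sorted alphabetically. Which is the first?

mfcwdkjudn

DFS of the "mfcwd" subtree visits, in order: "mfcwdkjudn", "mfcwduwr", "mfcwduwucf", "mfcwduwucr", "mfcwduwul", "mfcwduwur"
Position 1: mfcwdkjudn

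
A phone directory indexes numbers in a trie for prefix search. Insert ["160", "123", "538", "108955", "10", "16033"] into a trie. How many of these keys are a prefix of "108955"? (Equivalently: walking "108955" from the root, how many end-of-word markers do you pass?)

2

Check each prefix of "108955" against the stored set — each match is an end-marker on the path.
Prefixes of the query that are stored words: "10", "108955"
Count: 2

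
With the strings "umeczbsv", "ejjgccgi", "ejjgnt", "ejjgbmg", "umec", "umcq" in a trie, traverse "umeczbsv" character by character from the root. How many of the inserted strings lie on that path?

Traverse "umeczbsv" character by character; count nodes along the way that are marked as word ends.
Prefixes of the query that are stored words: "umec", "umeczbsv"
Count: 2

2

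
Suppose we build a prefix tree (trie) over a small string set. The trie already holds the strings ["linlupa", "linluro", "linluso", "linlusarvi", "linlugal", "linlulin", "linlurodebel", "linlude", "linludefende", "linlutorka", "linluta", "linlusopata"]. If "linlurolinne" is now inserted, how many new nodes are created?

5

The longest prefix of "linlurolinne" already in the trie is "linluro" (length 7).
Each of the 5 remaining characters creates one node.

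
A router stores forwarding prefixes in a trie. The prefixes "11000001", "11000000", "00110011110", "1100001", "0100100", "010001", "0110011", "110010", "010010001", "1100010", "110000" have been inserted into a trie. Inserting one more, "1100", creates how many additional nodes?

"1100" is already a full path in the trie; only an end-marker is added.
No new nodes are needed: 0.

0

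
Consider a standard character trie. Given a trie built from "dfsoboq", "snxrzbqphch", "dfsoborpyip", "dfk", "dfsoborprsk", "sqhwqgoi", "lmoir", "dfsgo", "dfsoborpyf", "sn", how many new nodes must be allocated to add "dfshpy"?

The longest prefix of "dfshpy" already in the trie is "dfs" (length 3).
New nodes needed: |"dfshpy"| − 3 = 6 − 3 = 3.

3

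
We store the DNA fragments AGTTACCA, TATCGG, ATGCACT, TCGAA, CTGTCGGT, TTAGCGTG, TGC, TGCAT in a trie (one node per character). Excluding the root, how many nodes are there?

43

Trace insertions, counting only characters that open a new branch:
  "AGTTACCA" → 8 new (A, G, T, T, A, C, C, A)
  "TATCGG" → 6 new (T, A, T, C, G, G)
  "ATGCACT" → prefix "A" already present; 6 new (T, G, C, A, C, T)
  "TCGAA" → prefix "T" already present; 4 new (C, G, A, A)
  "CTGTCGGT" → 8 new (C, T, G, T, C, G, G, T)
  "TTAGCGTG" → prefix "T" already present; 7 new (T, A, G, C, G, T, G)
  "TGC" → prefix "T" already present; 2 new (G, C)
  "TGCAT" → prefix "TGC" already present; 2 new (A, T)
Total nodes = 8 + 6 + 6 + 4 + 8 + 7 + 2 + 2 = 43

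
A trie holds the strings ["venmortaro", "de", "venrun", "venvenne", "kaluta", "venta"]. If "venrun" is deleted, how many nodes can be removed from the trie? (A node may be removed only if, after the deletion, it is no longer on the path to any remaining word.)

3

A node on "venrun"'s path can go only if nothing else ends at it or branches off below it.
The suffix "run" (3 nodes) is used only by "venrun"; the node for "ven" still has the child "m", so pruning stops there.
Nodes removed: 3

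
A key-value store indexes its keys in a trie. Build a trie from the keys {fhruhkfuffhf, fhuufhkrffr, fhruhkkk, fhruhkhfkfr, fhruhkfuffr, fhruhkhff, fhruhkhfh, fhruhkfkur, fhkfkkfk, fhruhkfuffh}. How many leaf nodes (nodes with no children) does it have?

A leaf is a node with no children — equivalently, the end of a word that is not a proper prefix of any other stored word.
Those words: "fhkfkkfk", "fhruhkfkur", "fhruhkfuffhf", "fhruhkfuffr", "fhruhkhff", "fhruhkhfh", "fhruhkhfkfr", "fhruhkkk", "fhuufhkrffr"
Leaf count: 9

9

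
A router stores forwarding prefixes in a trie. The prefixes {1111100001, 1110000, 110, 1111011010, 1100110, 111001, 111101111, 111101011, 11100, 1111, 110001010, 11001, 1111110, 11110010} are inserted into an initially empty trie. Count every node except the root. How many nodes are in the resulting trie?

Count nodes per top-level branch (shared prefixes stored once):
  '1'-branch (110, 110001010, 11001, 1100110, 11100, 1110000, 111001, 1111, 11110010, 111101011, 1111011010, 111101111, 1111100001, 1111110): 41 nodes
Sum: 41

41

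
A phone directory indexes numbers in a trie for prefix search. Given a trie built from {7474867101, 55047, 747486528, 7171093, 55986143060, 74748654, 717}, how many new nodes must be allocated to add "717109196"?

Walking "717109196" from the root, the first 6 characters ("717109") follow existing edges; "1" is the first miss.
So 9 − 6 = 3 new nodes.

3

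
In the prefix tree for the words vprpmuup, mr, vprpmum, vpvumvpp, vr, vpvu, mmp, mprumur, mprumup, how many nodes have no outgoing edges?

8

A leaf is a node with no children — equivalently, the end of a word that is not a proper prefix of any other stored word.
Those words: "mmp", "mprumup", "mprumur", "mr", "vprpmum", "vprpmuup", "vpvumvpp", "vr"
Leaf count: 8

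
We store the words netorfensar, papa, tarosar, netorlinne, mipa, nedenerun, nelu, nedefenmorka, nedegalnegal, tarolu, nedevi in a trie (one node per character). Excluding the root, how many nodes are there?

60

Insert word by word; a character creates a node only if that edge doesn't already exist:
  "netorfensar" → 11 new (n, e, t, o, r, f, e, n, s, a, r)
  "papa" → 4 new (p, a, p, a)
  "tarosar" → 7 new (t, a, r, o, s, a, r)
  "netorlinne" → prefix "netor" already present; 5 new (l, i, n, n, e)
  "mipa" → 4 new (m, i, p, a)
  "nedenerun" → prefix "ne" already present; 7 new (d, e, n, e, r, u, n)
  "nelu" → prefix "ne" already present; 2 new (l, u)
  "nedefenmorka" → prefix "nede" already present; 8 new (f, e, n, m, o, r, k, a)
  "nedegalnegal" → prefix "nede" already present; 8 new (g, a, l, n, e, g, a, l)
  "tarolu" → prefix "taro" already present; 2 new (l, u)
  "nedevi" → prefix "nede" already present; 2 new (v, i)
Total nodes = 11 + 4 + 7 + 5 + 4 + 7 + 2 + 8 + 8 + 2 + 2 = 60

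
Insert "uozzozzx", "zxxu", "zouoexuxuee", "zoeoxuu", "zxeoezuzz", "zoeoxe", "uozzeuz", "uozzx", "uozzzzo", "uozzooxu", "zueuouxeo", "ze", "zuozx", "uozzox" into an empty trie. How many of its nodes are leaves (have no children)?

A leaf is a node with no children — equivalently, the end of a word that is not a proper prefix of any other stored word.
Those words: "uozzeuz", "uozzooxu", "uozzox", "uozzozzx", "uozzx", "uozzzzo", "ze", "zoeoxe", "zoeoxuu", "zouoexuxuee", "zueuouxeo", "zuozx", "zxeoezuzz", "zxxu"
Leaf count: 14

14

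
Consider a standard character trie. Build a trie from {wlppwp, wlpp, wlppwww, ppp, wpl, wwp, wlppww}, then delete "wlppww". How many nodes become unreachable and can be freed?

After clearing the end-marker at "wlppww", prune upward until reaching a node still needed by another word.
Every node on "wlppww" is still needed (e.g. by "wlppwww"), so nothing is freed.
Nodes removed: 0

0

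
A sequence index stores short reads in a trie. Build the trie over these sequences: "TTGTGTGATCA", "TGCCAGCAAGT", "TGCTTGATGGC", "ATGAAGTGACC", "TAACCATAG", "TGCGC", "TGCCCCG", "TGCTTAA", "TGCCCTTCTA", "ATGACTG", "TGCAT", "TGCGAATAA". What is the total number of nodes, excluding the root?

Count nodes per top-level branch (shared prefixes stored once):
  'A'-branch (ATGAAGTGACC, ATGACTG): 14 nodes
  'T'-branch (TAACCATAG, TGCAT, TGCCAGCAAGT, TGCCCCG, TGCCCTTCTA, TGCGAATAA, TGCGC, TGCTTAA, TGCTTGATGGC, TTGTGTGATCA): 56 nodes
Sum: 70

70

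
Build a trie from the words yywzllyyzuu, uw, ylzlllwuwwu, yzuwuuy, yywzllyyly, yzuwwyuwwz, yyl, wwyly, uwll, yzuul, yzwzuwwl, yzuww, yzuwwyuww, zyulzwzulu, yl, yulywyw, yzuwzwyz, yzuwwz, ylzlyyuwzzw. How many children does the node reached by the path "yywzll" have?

1

Walk "yywzll" from the root, arriving at one node.
Characters that immediately follow "yywzll" among the stored strings: {y}.
That node has 1 child edge.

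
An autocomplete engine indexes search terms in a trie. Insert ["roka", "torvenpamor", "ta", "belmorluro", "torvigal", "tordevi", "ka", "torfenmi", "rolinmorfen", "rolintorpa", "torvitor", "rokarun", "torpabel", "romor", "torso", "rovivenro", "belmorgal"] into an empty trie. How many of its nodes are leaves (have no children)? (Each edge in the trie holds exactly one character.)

A leaf is a node with no children — equivalently, the end of a word that is not a proper prefix of any other stored word.
Those words: "belmorgal", "belmorluro", "ka", "rokarun", "rolinmorfen", "rolintorpa", "romor", "rovivenro", "ta", "tordevi", "torfenmi", "torpabel", "torso", "torvenpamor", "torvigal", "torvitor"
Leaf count: 16

16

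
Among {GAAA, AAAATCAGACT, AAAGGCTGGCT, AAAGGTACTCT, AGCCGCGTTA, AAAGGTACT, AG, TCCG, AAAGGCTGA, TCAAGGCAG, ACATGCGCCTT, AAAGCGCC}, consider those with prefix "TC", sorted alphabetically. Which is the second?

Words with prefix "TC", in lexicographic order: "TCAAGGCAG", "TCCG"
The 2nd is TCCG.

TCCG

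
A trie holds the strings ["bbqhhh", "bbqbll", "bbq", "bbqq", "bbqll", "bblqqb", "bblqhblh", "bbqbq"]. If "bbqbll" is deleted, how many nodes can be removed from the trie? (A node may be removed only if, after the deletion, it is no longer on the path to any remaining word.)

Walk "bbqbll" from the leaf back toward the root, removing each node that no remaining word uses.
The suffix "ll" (2 nodes) is used only by "bbqbll"; the node for "bbqb" still has the child "q", so pruning stops there.
Nodes removed: 2

2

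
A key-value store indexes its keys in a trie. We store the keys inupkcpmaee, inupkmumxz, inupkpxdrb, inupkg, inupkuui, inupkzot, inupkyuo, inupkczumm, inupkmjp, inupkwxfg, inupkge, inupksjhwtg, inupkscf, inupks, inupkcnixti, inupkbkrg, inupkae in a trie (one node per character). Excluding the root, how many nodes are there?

For each word, the new-node count is its length minus the longest prefix already in the trie:
  "inupkcpmaee" → 11 new (i, n, u, p, k, c, p, m, a, e, e)
  "inupkmumxz" → prefix "inupk" already present; 5 new (m, u, m, x, z)
  "inupkpxdrb" → prefix "inupk" already present; 5 new (p, x, d, r, b)
  "inupkg" → prefix "inupk" already present; 1 new (g)
  "inupkuui" → prefix "inupk" already present; 3 new (u, u, i)
  "inupkzot" → prefix "inupk" already present; 3 new (z, o, t)
  "inupkyuo" → prefix "inupk" already present; 3 new (y, u, o)
  "inupkczumm" → prefix "inupkc" already present; 4 new (z, u, m, m)
  "inupkmjp" → prefix "inupkm" already present; 2 new (j, p)
  "inupkwxfg" → prefix "inupk" already present; 4 new (w, x, f, g)
  "inupkge" → prefix "inupkg" already present; 1 new (e)
  "inupksjhwtg" → prefix "inupk" already present; 6 new (s, j, h, w, t, g)
  "inupkscf" → prefix "inupks" already present; 2 new (c, f)
  "inupks" → prefix "inupks" already present; 0 new (none)
  "inupkcnixti" → prefix "inupkc" already present; 5 new (n, i, x, t, i)
  "inupkbkrg" → prefix "inupk" already present; 4 new (b, k, r, g)
  "inupkae" → prefix "inupk" already present; 2 new (a, e)
Total nodes = 11 + 5 + 5 + 1 + 3 + 3 + 3 + 4 + 2 + 4 + 1 + 6 + 2 + 0 + 5 + 4 + 2 = 61

61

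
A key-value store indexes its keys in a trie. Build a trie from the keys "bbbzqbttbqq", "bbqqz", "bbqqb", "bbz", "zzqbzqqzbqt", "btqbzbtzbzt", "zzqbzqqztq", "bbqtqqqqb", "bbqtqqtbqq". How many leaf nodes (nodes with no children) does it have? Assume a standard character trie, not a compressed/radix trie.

9

Leaves are exactly the stored words that no other stored word extends.
Those words: "bbbzqbttbqq", "bbqqb", "bbqqz", "bbqtqqqqb", "bbqtqqtbqq", "bbz", "btqbzbtzbzt", "zzqbzqqzbqt", "zzqbzqqztq"
Leaf count: 9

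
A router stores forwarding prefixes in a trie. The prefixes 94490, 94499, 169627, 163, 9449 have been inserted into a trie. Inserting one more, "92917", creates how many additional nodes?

4

Walking "92917" from the root, the first 1 characters ("9") follow existing edges; "2" is the first miss.
Each of the 4 remaining characters creates one node.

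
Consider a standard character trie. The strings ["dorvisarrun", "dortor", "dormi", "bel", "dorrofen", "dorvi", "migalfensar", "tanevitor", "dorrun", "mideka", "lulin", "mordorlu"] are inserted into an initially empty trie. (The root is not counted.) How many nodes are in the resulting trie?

For each word, the new-node count is its length minus the longest prefix already in the trie:
  "dorvisarrun" → 11 new (d, o, r, v, i, s, a, r, r, u, n)
  "dortor" → prefix "dor" already present; 3 new (t, o, r)
  "dormi" → prefix "dor" already present; 2 new (m, i)
  "bel" → 3 new (b, e, l)
  "dorrofen" → prefix "dor" already present; 5 new (r, o, f, e, n)
  "dorvi" → prefix "dorvi" already present; 0 new (none)
  "migalfensar" → 11 new (m, i, g, a, l, f, e, n, s, a, r)
  "tanevitor" → 9 new (t, a, n, e, v, i, t, o, r)
  "dorrun" → prefix "dorr" already present; 2 new (u, n)
  "mideka" → prefix "mi" already present; 4 new (d, e, k, a)
  "lulin" → 5 new (l, u, l, i, n)
  "mordorlu" → prefix "m" already present; 7 new (o, r, d, o, r, l, u)
Total nodes = 11 + 3 + 2 + 3 + 5 + 0 + 11 + 9 + 2 + 4 + 5 + 7 = 62

62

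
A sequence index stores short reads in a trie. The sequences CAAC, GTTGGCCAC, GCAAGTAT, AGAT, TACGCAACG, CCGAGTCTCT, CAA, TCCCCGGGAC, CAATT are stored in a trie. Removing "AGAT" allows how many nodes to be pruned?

A node on "AGAT"'s path can go only if nothing else ends at it or branches off below it.
No other word shares any prefix with "AGAT", so all 4 of its nodes go.
Nodes removed: 4

4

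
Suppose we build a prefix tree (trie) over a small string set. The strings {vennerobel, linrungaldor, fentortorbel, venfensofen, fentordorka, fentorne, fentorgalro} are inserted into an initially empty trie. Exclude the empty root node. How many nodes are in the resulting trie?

54

For each word, the new-node count is its length minus the longest prefix already in the trie:
  "vennerobel" → 10 new (v, e, n, n, e, r, o, b, e, l)
  "linrungaldor" → 12 new (l, i, n, r, u, n, g, a, l, d, o, r)
  "fentortorbel" → 12 new (f, e, n, t, o, r, t, o, r, b, e, l)
  "venfensofen" → prefix "ven" already present; 8 new (f, e, n, s, o, f, e, n)
  "fentordorka" → prefix "fentor" already present; 5 new (d, o, r, k, a)
  "fentorne" → prefix "fentor" already present; 2 new (n, e)
  "fentorgalro" → prefix "fentor" already present; 5 new (g, a, l, r, o)
Total nodes = 10 + 12 + 12 + 8 + 5 + 2 + 5 = 54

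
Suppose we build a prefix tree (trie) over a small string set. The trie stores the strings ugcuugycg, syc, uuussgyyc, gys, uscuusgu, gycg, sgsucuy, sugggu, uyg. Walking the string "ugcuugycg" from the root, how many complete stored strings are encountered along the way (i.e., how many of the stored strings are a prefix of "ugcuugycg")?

1

Check each prefix of "ugcuugycg" against the stored set — each match is an end-marker on the path.
Prefixes of the query that are stored words: "ugcuugycg"
Count: 1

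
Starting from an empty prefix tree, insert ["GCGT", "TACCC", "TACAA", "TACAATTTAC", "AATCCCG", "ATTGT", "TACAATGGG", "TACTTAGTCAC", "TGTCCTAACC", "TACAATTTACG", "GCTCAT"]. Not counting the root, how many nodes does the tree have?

Count nodes per top-level branch (shared prefixes stored once):
  'A'-branch (AATCCCG, ATTGT): 11 nodes
  'G'-branch (GCGT, GCTCAT): 8 nodes
  'T'-branch (TACAA, TACAATGGG, TACAATTTAC, TACAATTTACG, TACCC, TACTTAGTCAC, TGTCCTAACC): 33 nodes
Sum: 52

52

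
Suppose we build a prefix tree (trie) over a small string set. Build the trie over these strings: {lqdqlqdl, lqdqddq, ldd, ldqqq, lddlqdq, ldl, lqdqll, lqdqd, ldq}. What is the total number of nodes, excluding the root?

22

For each word, the new-node count is its length minus the longest prefix already in the trie:
  "lqdqlqdl" → 8 new (l, q, d, q, l, q, d, l)
  "lqdqddq" → prefix "lqdq" already present; 3 new (d, d, q)
  "ldd" → prefix "l" already present; 2 new (d, d)
  "ldqqq" → prefix "ld" already present; 3 new (q, q, q)
  "lddlqdq" → prefix "ldd" already present; 4 new (l, q, d, q)
  "ldl" → prefix "ld" already present; 1 new (l)
  "lqdqll" → prefix "lqdql" already present; 1 new (l)
  "lqdqd" → prefix "lqdqd" already present; 0 new (none)
  "ldq" → prefix "ldq" already present; 0 new (none)
Total nodes = 8 + 3 + 2 + 3 + 4 + 1 + 1 + 0 + 0 = 22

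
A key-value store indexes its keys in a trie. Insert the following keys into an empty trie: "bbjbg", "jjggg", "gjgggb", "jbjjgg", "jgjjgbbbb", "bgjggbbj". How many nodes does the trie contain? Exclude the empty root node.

Count nodes per top-level branch (shared prefixes stored once):
  'b'-branch (bbjbg, bgjggbbj): 12 nodes
  'g'-branch (gjgggb): 6 nodes
  'j'-branch (jbjjgg, jgjjgbbbb, jjggg): 18 nodes
Sum: 36

36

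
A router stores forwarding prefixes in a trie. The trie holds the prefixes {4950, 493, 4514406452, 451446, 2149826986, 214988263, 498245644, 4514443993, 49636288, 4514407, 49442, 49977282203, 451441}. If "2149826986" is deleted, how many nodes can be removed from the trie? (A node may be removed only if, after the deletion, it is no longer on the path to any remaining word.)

5

Walk "2149826986" from the leaf back toward the root, removing each node that no remaining word uses.
The suffix "26986" (5 nodes) is used only by "2149826986"; the node for "21498" still has the child "8", so pruning stops there.
Nodes removed: 5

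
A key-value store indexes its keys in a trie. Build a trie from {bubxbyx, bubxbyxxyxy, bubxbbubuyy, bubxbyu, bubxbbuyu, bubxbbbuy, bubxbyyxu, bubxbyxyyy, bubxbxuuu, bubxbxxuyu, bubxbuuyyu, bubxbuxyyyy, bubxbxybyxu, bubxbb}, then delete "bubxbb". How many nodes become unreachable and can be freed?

Walk "bubxbb" from the leaf back toward the root, removing each node that no remaining word uses.
Every node on "bubxbb" is still needed (e.g. by "bubxbbubuyy"), so nothing is freed.
Nodes removed: 0

0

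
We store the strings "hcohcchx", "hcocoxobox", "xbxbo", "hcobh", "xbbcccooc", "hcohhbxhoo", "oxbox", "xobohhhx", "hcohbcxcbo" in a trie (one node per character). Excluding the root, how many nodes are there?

53

For each word, the new-node count is its length minus the longest prefix already in the trie:
  "hcohcchx" → 8 new (h, c, o, h, c, c, h, x)
  "hcocoxobox" → prefix "hco" already present; 7 new (c, o, x, o, b, o, x)
  "xbxbo" → 5 new (x, b, x, b, o)
  "hcobh" → prefix "hco" already present; 2 new (b, h)
  "xbbcccooc" → prefix "xb" already present; 7 new (b, c, c, c, o, o, c)
  "hcohhbxhoo" → prefix "hcoh" already present; 6 new (h, b, x, h, o, o)
  "oxbox" → 5 new (o, x, b, o, x)
  "xobohhhx" → prefix "x" already present; 7 new (o, b, o, h, h, h, x)
  "hcohbcxcbo" → prefix "hcoh" already present; 6 new (b, c, x, c, b, o)
Total nodes = 8 + 7 + 5 + 2 + 7 + 6 + 5 + 7 + 6 = 53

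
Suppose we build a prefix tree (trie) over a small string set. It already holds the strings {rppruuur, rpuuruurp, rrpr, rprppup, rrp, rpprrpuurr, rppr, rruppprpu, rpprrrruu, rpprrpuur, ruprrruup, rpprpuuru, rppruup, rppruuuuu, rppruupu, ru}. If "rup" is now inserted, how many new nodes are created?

0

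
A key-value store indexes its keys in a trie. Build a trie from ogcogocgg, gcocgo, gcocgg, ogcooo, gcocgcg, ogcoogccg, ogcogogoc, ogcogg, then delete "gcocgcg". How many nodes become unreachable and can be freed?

2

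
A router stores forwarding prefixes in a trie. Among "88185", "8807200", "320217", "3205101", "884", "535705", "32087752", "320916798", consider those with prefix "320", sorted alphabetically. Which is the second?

Words with prefix "320", in lexicographic order: "320217", "3205101", "32087752", "320916798"
Position 2: 3205101

3205101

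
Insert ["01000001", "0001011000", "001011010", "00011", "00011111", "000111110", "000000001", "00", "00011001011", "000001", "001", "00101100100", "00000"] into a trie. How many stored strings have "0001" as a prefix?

Traverse to the node for "0001", then collect every word in that subtree.
Words under "0001": 0001011000, 00011, 00011001011, 00011111, 000111110
Count: 5

5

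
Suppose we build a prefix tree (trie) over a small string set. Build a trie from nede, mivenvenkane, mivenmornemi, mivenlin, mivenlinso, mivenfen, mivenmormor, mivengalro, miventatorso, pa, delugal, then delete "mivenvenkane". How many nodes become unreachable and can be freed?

7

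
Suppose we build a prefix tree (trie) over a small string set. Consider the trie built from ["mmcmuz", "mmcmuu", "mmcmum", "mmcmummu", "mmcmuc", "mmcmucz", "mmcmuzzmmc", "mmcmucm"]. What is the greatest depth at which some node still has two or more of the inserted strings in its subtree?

The deepest shared node is where two words last agree before diverging.
e.g. "mmcmuc" and "mmcmucm" share the prefix "mmcmuc" of length 6; no pair shares a longer one.
Longest shared-prefix length: 6

6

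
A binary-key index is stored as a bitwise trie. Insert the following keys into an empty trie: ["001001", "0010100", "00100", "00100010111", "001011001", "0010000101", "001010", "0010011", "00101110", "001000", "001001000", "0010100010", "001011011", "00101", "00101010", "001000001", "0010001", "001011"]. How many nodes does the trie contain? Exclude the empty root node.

38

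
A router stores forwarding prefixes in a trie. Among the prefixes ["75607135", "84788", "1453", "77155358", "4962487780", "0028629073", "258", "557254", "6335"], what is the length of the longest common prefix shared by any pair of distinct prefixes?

1

The deepest shared node is where two words last agree before diverging.
e.g. "75607135" and "77155358" share the prefix "7" of length 1; no pair shares a longer one.
Longest shared-prefix length: 1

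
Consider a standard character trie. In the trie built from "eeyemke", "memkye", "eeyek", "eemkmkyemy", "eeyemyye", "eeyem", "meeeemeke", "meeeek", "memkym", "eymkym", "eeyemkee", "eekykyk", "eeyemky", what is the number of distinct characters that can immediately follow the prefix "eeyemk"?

2

Follow the path "eeyemk" to its node, then look at its outgoing edges.
Distinct next characters after "eeyemk": e, y.
That node has 2 child edges.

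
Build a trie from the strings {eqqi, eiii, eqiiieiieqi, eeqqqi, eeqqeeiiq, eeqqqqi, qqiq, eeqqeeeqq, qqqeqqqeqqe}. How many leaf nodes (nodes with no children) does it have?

9

Leaves are exactly the stored words that no other stored word extends.
Those words: "eeqqeeeqq", "eeqqeeiiq", "eeqqqi", "eeqqqqi", "eiii", "eqiiieiieqi", "eqqi", "qqiq", "qqqeqqqeqqe"
Leaf count: 9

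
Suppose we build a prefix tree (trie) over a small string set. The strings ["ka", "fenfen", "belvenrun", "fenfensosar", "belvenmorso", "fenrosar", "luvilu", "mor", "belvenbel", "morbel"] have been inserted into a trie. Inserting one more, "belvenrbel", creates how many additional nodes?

The longest prefix of "belvenrbel" already in the trie is "belvenr" (length 7).
New nodes needed: |"belvenrbel"| − 7 = 10 − 7 = 3.

3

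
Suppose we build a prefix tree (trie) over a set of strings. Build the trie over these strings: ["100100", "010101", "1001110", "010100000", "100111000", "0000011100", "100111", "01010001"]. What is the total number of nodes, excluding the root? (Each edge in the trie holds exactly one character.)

31

Trie structure (* marks end of a word):
(root)
├─ 0
│  ├─ 0
│  │  └─ 0
│  │     └─ 0
│  │        └─ 0
│  │           └─ 1
│  │              └─ 1
│  │                 └─ 1
│  │                    └─ 0
│  │                       └─ 0 *
│  └─ 1
│     └─ 0
│        └─ 1
│           └─ 0
│              ├─ 0
│              │  └─ 0
│              │     ├─ 0
│              │     │  └─ 0 *
│              │     └─ 1 *
│              └─ 1 *
└─ 1
   └─ 0
      └─ 0
         └─ 1
            ├─ 0
            │  └─ 0 *
            └─ 1
               └─ 1 *
                  └─ 0 *
                     └─ 0
                        └─ 0 *
Counting every labelled node above: 31.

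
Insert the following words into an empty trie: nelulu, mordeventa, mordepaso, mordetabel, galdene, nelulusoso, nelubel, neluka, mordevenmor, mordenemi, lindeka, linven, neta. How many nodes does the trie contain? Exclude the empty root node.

For each word, the new-node count is its length minus the longest prefix already in the trie:
  "nelulu" → 6 new (n, e, l, u, l, u)
  "mordeventa" → 10 new (m, o, r, d, e, v, e, n, t, a)
  "mordepaso" → prefix "morde" already present; 4 new (p, a, s, o)
  "mordetabel" → prefix "morde" already present; 5 new (t, a, b, e, l)
  "galdene" → 7 new (g, a, l, d, e, n, e)
  "nelulusoso" → prefix "nelulu" already present; 4 new (s, o, s, o)
  "nelubel" → prefix "nelu" already present; 3 new (b, e, l)
  "neluka" → prefix "nelu" already present; 2 new (k, a)
  "mordevenmor" → prefix "mordeven" already present; 3 new (m, o, r)
  "mordenemi" → prefix "morde" already present; 4 new (n, e, m, i)
  "lindeka" → 7 new (l, i, n, d, e, k, a)
  "linven" → prefix "lin" already present; 3 new (v, e, n)
  "neta" → prefix "ne" already present; 2 new (t, a)
Total nodes = 6 + 10 + 4 + 5 + 7 + 4 + 3 + 2 + 3 + 4 + 7 + 3 + 2 = 60

60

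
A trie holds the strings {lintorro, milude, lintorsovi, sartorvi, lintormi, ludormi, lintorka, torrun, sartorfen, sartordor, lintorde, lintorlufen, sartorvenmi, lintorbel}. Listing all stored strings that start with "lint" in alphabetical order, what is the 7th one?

Filter for "lint…" and sort: "lintorbel", "lintorde", "lintorka", "lintorlufen", "lintormi", "lintorro", "lintorsovi"
Position 7: lintorsovi

lintorsovi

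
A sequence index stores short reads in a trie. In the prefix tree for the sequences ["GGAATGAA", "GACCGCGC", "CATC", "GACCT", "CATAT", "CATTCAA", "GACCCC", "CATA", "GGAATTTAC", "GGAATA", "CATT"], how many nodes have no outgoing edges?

9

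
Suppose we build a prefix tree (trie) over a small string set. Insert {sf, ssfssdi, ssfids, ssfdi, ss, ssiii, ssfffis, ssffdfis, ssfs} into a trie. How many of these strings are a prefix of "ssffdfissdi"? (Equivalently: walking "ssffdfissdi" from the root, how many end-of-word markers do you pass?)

2

Check each prefix of "ssffdfissdi" against the stored set — each match is an end-marker on the path.
Prefixes of the query that are stored words: "ss", "ssffdfis"
Count: 2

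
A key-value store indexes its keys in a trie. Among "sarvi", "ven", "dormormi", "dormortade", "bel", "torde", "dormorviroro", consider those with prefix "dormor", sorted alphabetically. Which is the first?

dormormi

Filter for "dormor…" and sort: "dormormi", "dormortade", "dormorviroro"
The 1st is dormormi.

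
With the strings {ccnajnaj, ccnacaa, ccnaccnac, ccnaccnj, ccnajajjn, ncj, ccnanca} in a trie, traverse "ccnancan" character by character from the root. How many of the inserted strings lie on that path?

Check each prefix of "ccnancan" against the stored set — each match is an end-marker on the path.
Prefixes of the query that are stored words: "ccnanca"
Count: 1

1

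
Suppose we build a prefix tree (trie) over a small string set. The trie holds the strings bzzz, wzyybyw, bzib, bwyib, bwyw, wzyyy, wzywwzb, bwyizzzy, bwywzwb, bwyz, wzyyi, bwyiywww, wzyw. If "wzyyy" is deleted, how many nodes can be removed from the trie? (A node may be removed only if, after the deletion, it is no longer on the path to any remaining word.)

1

Walk "wzyyy" from the leaf back toward the root, removing each node that no remaining word uses.
The suffix "y" (1 node) is used only by "wzyyy"; the node for "wzyy" still has the child "b", so pruning stops there.
Nodes removed: 1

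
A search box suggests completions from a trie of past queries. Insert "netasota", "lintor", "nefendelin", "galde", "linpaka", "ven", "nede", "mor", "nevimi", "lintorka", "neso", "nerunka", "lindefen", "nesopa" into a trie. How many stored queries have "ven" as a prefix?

Walk to "ven"; the words in its subtree are exactly those with that prefix.
Matches: "ven"
Count: 1

1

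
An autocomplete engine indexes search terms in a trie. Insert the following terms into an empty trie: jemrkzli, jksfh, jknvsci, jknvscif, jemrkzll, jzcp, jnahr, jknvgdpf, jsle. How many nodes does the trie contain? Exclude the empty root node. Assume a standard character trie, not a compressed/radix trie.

Count nodes per top-level branch (shared prefixes stored once):
  'j'-branch (jemrkzli, jemrkzll, jknvgdpf, jknvsci, jknvscif, jksfh, jnahr, jsle, jzcp): 33 nodes
Sum: 33

33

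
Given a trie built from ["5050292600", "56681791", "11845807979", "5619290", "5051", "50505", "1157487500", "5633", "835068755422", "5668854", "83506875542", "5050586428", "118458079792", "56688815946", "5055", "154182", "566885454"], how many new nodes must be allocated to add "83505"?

"8350" is already a path in the trie; the remaining "5" must be added.
New nodes needed: |"83505"| − 4 = 5 − 4 = 1.

1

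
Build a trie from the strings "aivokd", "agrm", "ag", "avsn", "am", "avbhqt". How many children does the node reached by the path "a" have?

4

The children of the "a" node are the distinct next characters among strings starting with "a".
Characters that immediately follow "a" among the stored strings: {g, i, m, v}.
That node has 4 child edges.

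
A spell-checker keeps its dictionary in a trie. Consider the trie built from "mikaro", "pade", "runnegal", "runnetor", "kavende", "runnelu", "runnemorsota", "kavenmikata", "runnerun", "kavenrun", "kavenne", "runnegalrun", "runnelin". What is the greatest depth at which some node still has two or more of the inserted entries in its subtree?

The deepest shared node is where two words last agree before diverging.
e.g. "runnegal" and "runnegalrun" share the prefix "runnegal" of length 8; no pair shares a longer one.
Longest shared-prefix length: 8

8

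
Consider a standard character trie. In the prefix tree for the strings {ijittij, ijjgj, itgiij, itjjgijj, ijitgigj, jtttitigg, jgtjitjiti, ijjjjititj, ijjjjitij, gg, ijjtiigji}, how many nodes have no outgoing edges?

11

Leaves are exactly the stored words that no other stored word extends.
Those words: "gg", "ijitgigj", "ijittij", "ijjgj", "ijjjjitij", "ijjjjititj", "ijjtiigji", "itgiij", "itjjgijj", "jgtjitjiti", "jtttitigg"
Leaf count: 11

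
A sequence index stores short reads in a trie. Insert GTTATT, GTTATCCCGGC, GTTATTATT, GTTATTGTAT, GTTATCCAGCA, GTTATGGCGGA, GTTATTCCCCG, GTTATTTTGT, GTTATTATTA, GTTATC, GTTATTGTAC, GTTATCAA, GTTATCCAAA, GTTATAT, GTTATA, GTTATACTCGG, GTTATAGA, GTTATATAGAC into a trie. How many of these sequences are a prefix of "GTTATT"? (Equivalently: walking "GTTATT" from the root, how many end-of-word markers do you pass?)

Check each prefix of "GTTATT" against the stored set — each match is an end-marker on the path.
Prefixes of the query that are stored words: "GTTATT"
Count: 1

1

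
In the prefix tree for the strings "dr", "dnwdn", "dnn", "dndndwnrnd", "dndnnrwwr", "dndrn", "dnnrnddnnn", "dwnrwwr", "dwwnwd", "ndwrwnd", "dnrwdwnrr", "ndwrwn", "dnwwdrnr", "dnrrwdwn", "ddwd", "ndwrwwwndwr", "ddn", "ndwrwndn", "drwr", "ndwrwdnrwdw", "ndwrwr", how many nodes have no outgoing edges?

17

Leaves are exactly the stored words that no other stored word extends.
Those words: "ddn", "ddwd", "dndndwnrnd", "dndnnrwwr", "dndrn", "dnnrnddnnn", "dnrrwdwn", "dnrwdwnrr", "dnwdn", "dnwwdrnr", "drwr", "dwnrwwr", "dwwnwd", "ndwrwdnrwdw", "ndwrwndn", "ndwrwr", "ndwrwwwndwr"
Leaf count: 17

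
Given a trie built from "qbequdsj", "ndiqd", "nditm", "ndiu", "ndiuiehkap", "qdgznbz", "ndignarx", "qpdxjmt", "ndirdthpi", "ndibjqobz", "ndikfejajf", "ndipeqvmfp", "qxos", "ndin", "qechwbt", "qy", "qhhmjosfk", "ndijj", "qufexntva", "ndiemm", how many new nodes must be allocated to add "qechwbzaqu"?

"qechwb" is already a path in the trie; the remaining "zaqu" must be added.
So 10 − 6 = 4 new nodes.

4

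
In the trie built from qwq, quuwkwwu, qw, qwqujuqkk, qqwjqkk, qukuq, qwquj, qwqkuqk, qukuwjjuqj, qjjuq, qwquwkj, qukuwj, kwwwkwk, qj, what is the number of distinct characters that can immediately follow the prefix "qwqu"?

The children of the "qwqu" node are the distinct next characters among strings starting with "qwqu".
Characters that immediately follow "qwqu" among the stored strings: {j, w}.
That node has 2 child edges.

2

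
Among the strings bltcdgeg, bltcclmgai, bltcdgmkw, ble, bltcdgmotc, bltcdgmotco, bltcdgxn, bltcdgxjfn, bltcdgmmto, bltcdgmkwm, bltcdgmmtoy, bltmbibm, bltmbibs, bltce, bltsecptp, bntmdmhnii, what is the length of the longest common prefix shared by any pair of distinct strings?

10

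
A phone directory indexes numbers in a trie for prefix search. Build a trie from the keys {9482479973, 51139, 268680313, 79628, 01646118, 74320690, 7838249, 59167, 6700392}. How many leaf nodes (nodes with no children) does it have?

9

Leaves are exactly the stored words that no other stored word extends.
Those words: "01646118", "268680313", "51139", "59167", "6700392", "74320690", "7838249", "79628", "9482479973"
Leaf count: 9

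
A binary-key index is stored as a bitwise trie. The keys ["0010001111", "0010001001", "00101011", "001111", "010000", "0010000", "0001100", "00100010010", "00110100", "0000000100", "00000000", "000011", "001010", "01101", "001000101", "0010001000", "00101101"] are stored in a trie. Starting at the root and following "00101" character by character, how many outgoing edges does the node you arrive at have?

2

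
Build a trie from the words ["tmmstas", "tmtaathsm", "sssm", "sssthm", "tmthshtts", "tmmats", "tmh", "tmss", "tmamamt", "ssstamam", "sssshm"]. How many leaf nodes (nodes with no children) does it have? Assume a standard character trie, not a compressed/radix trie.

11

Leaves are exactly the stored words that no other stored word extends.
Those words: "sssm", "sssshm", "ssstamam", "sssthm", "tmamamt", "tmh", "tmmats", "tmmstas", "tmss", "tmtaathsm", "tmthshtts"
Leaf count: 11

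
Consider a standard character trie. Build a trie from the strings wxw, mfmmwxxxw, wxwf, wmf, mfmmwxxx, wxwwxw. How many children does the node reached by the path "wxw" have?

2

The children of the "wxw" node are the distinct next characters among strings starting with "wxw".
Characters that immediately follow "wxw" among the stored strings: {f, w}.
That node has 2 child edges.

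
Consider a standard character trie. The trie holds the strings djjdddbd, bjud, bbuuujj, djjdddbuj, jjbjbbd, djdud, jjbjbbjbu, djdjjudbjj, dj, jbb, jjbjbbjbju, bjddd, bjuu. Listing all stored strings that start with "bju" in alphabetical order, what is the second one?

bjuu

Words with prefix "bju", in lexicographic order: "bjud", "bjuu"
The 2nd is bjuu.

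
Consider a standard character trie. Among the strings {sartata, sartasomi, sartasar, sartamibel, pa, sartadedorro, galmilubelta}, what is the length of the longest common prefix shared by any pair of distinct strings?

6

The deepest shared node is where two words last agree before diverging.
"sartasar" and "sartasomi" agree on "sartas" (6 characters) before diverging; nothing deeper is shared.
Longest shared-prefix length: 6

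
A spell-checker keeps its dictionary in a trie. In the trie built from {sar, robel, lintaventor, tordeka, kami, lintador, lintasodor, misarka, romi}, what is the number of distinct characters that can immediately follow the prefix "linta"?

3

The children of the "linta" node are the distinct next characters among strings starting with "linta".
Distinct next characters after "linta": d, s, v.
That node has 3 child edges.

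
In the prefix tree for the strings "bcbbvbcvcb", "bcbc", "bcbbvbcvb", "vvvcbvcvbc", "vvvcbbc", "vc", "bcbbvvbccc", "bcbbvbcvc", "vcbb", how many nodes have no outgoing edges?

7

Leaves are exactly the stored words that no other stored word extends.
Those words: "bcbbvbcvb", "bcbbvbcvcb", "bcbbvvbccc", "bcbc", "vcbb", "vvvcbbc", "vvvcbvcvbc"
Leaf count: 7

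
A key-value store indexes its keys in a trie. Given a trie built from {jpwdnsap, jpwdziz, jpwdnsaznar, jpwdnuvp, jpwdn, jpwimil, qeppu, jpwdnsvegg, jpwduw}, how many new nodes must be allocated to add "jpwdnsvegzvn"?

3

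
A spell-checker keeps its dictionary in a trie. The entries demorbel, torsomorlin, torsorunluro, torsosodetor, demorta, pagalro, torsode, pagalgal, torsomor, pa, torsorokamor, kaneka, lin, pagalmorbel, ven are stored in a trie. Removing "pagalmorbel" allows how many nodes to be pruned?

Walk "pagalmorbel" from the leaf back toward the root, removing each node that no remaining word uses.
The suffix "morbel" (6 nodes) is used only by "pagalmorbel"; the node for "pagal" still has the child "r", so pruning stops there.
Nodes removed: 6

6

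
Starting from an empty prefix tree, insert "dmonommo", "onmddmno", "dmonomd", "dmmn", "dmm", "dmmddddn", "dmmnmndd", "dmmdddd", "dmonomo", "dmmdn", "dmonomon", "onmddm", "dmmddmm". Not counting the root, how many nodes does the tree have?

33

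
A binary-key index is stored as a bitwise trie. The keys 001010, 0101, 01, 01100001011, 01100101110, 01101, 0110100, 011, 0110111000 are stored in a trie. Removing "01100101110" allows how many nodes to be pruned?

A node on "01100101110"'s path can go only if nothing else ends at it or branches off below it.
The suffix "101110" (6 nodes) is used only by "01100101110"; the node for "01100" still has the child "0", so pruning stops there.
Nodes removed: 6

6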